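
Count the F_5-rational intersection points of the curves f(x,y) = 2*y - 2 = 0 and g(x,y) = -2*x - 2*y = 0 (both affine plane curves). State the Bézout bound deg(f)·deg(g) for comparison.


Common zeros: {(4, 1)}; count = 1; Bézout bound = 1.

deg(f) = 1, deg(g) = 1, so Bézout bound = 1.
Scan x ∈ F_5. For each x, list the y ∈ F_5 with f(x, y) ≡ 0 and those with g(x, y) ≡ 0 (mod 5); the common zeros in that column are the intersection.
  x = 0: f ≡ 0 at y ∈ {1}; g ≡ 0 at y ∈ {0}; common: ∅.
  x = 1: f ≡ 0 at y ∈ {1}; g ≡ 0 at y ∈ {4}; common: ∅.
  x = 2: f ≡ 0 at y ∈ {1}; g ≡ 0 at y ∈ {3}; common: ∅.
  x = 3: f ≡ 0 at y ∈ {1}; g ≡ 0 at y ∈ {2}; common: ∅.
  x = 4: f ≡ 0 at y ∈ {1}; g ≡ 0 at y ∈ {1}; common: {1}.
Collecting: common zeros = {(4, 1)}, so the count is 1.
Comparison with the Bézout bound: 1 ≤ 1 = deg(f)·deg(g), as expected for curves with no common component (the bound is attained).


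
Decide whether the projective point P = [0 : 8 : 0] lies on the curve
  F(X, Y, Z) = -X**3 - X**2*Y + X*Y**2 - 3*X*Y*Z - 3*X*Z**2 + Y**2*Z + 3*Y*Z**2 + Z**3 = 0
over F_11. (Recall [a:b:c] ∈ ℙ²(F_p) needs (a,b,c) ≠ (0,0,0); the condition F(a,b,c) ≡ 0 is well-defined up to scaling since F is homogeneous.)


F(0,8,0) ≡ 0 (mod 11); P is on the curve.

Evaluate F(0, 8, 0) term-by-term (mod 11).
  -X**3 ↦ -1·0·1·1 = 0
  -X**2*Y ↦ -1·0·8·1 = 0
  X*Y**2 ↦ 1·0·64·1 = 0
  -3*X*Y*Z ↦ -3·0·8·0 = 0
  -3*X*Z**2 ↦ -3·0·1·0 = 0
  Y**2*Z ↦ 1·1·64·0 = 0
  3*Y*Z**2 ↦ 3·1·8·0 = 0
  Z**3 ↦ 1·1·1·0 = 0
Sum: F(0, 8, 0) = (0) + (0) + (0) + (0) + (0) + (0) + (0) + (0) = 0.
Reducing mod 11: 0 ≡ 0 (mod 11).
Since F(a, b, c) ≡ 0 (mod 11), P lies on the curve.


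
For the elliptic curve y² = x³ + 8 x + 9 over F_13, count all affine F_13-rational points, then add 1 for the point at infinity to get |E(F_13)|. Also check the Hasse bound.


Affine points = {(0, 3), (0, 10), (4, 1), (4, 12), (6, 0), (8, 0), (9, 2), (9, 11), (10, 6), (10, 7), (12, 0)}; affine count = 11; |E(F_13)| = 12.

Discriminant check: Δ ∝ 4a³ + 27b² = 4·8³ + 27·9² = 4·512 + 27·81 ≡ 10 (mod 13). Nonzero ⇒ E is nonsingular.
For each x ∈ F_13, compute rhs = x³ + 8·x + 9 mod 13, then count y ∈ F_13 with y² ≡ rhs.
  x = 0: rhs = 9, matching y values: 3, 10 (2 points).
  x = 1: rhs = 5, matching y values: none (0 points).
  x = 2: rhs = 7, matching y values: none (0 points).
  x = 3: rhs = 8, matching y values: none (0 points).
  x = 4: rhs = 1, matching y values: 1, 12 (2 points).
  x = 5: rhs = 5, matching y values: none (0 points).
  x = 6: rhs = 0, matching y values: 0 (1 points).
  x = 7: rhs = 5, matching y values: none (0 points).
  x = 8: rhs = 0, matching y values: 0 (1 points).
  x = 9: rhs = 4, matching y values: 2, 11 (2 points).
  x = 10: rhs = 10, matching y values: 6, 7 (2 points).
  x = 11: rhs = 11, matching y values: none (0 points).
  x = 12: rhs = 0, matching y values: 0 (1 points).
Total affine count: 11.
Full point count |E(F_13)| = 11 + 1 = 12.
Hasse bound: |12 − (13+1)| = |-2| = 2 ≤ 2√13 ≈ 7.2111 ✓.


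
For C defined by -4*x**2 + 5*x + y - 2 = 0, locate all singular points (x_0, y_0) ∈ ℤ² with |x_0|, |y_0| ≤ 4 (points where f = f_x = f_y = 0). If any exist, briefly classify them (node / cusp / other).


No singular points in the scanned grid; C is smooth there.

Compute partial derivatives:
  f_x = 5 - 8*x.
  f_y = 1.
f_y = 1 is a nonzero constant, so f_y never vanishes: no point (x, y) can satisfy f = f_x = f_y = 0. In particular no (x, y) ∈ {−4, ..., 4}² is singular; the curve is smooth.


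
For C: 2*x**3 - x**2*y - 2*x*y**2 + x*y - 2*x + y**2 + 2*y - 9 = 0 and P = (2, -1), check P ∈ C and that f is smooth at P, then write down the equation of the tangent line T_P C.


Tangent line at P: 23*x + 6*y - 40 = 0.

Step 1: f(2, -1) = 0, so P lies on C.
Step 2: partial derivatives
  f_x(x, y) = 6*x**2 - 2*x*y - 2*y**2 + y - 2, f_y(x, y) = -x**2 - 4*x*y + x + 2*y + 2.
  f_x(P) = 23, f_y(P) = 6 (gradient nonzero, so P is smooth).
Step 3: tangent line at P: 23·(x − 2) + 6·(y − -1) = 0.
Expanding: 23*x + 6*y - 40 = 0.


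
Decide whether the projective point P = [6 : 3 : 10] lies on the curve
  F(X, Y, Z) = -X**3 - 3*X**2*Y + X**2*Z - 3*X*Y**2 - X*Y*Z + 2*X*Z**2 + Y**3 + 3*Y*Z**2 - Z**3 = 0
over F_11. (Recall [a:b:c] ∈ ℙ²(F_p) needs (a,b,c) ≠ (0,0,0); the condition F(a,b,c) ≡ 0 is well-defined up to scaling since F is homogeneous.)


F(6,3,10) ≡ 0 (mod 11); P is on the curve.

Evaluate F(6, 3, 10) term-by-term (mod 11).
  -X**3 ↦ -1·216·1·1 = -216
  -3*X**2*Y ↦ -3·36·3·1 = -324
  X**2*Z ↦ 1·36·1·10 = 360
  -3*X*Y**2 ↦ -3·6·9·1 = -162
  -X*Y*Z ↦ -1·6·3·10 = -180
  2*X*Z**2 ↦ 2·6·1·100 = 1200
  Y**3 ↦ 1·1·27·1 = 27
  3*Y*Z**2 ↦ 3·1·3·100 = 900
  -Z**3 ↦ -1·1·1·1000 = -1000
Sum: F(6, 3, 10) = (-216) + (-324) + (360) + (-162) + (-180) + (1200) + (27) + (900) + (-1000) = 605.
Reducing mod 11: 605 ≡ 0 (mod 11).
Since F(a, b, c) ≡ 0 (mod 11), P lies on the curve.


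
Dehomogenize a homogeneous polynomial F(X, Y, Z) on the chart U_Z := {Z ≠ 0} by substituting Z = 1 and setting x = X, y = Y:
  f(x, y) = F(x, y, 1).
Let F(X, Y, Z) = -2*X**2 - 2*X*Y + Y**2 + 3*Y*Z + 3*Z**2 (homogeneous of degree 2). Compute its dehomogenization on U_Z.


f(x, y) = -2*x**2 - 2*x*y + y**2 + 3*y + 3

On U_Z we set Z = 1. Each monomial c·X^i·Y^j·Z^k in F becomes c·x^i·y^j·1^k = c·x^i·y^j.
Substituting Z = 1: F(X, Y, 1) = -2*x**2 - 2*x*y + y**2 + 3*y + 3.
Note: deg(f) ≤ deg(F) = 2; strict inequality happens when F is divisible by Z (lost terms).


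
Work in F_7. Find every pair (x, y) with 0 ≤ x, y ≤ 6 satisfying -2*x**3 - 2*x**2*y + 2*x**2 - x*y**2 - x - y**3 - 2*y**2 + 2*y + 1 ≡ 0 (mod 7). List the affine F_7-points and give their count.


Affine F_7-points: {(0, 1), (1, 0), (1, 4), (2, 4), (3, 2), (5, 2)}; count = 6.

For each of the 49 pairs (x, y) ∈ F_7², evaluate f(x, y) mod 7. Record the zeros.
  x = 0: [0↦1, 1↦0, 2↦3, 3↦4, 4↦4, 5↦4, 6↦5]  zeros at y ∈ {1}
  x = 1: [0↦0, 1↦3, 2↦1, 3↦2, 4↦0, 5↦3, 6↦5]  zeros at y ∈ {0, 4}
  x = 2: [0↦5, 1↦1, 2↦4, 3↦1, 4↦0, 5↦2, 6↦1]  zeros at y ∈ {4}
  x = 3: [0↦4, 1↦3, 2↦0, 3↦3, 4↦6, 5↦3, 6↦2]  zeros at y ∈ {2}
  x = 4: [0↦6, 1↦4, 2↦5, 3↦3, 4↦6, 5↦1, 6↦3]  zeros at y ∈ ∅
  x = 5: [0↦6, 1↦6, 2↦0, 3↦3, 4↦2, 5↦5, 6↦6]  zeros at y ∈ {2}
  x = 6: [0↦6, 1↦4, 2↦1, 3↦5, 4↦3, 5↦3, 6↦6]  zeros at y ∈ ∅
Collecting zeros: affine points = {(0, 1), (1, 0), (1, 4), (2, 4), (3, 2), (5, 2)}.
Total count |C(F_7)_aff| = 6.


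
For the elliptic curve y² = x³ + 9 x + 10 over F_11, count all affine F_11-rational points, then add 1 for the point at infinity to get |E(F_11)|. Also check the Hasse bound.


Affine points = {(1, 3), (1, 8), (2, 5), (2, 6), (3, 3), (3, 8), (4, 0), (5, 2), (5, 9), (6, 4), (6, 7), (7, 3), (7, 8), (8, 0), (10, 0)}; affine count = 15; |E(F_11)| = 16.

Discriminant check: Δ ∝ 4a³ + 27b² = 4·9³ + 27·10² = 4·729 + 27·100 ≡ 6 (mod 11). Nonzero ⇒ E is nonsingular.
For each x ∈ F_11, compute rhs = x³ + 9·x + 10 mod 11, then count y ∈ F_11 with y² ≡ rhs.
  x = 0: rhs = 10, matching y values: none (0 points).
  x = 1: rhs = 9, matching y values: 3, 8 (2 points).
  x = 2: rhs = 3, matching y values: 5, 6 (2 points).
  x = 3: rhs = 9, matching y values: 3, 8 (2 points).
  x = 4: rhs = 0, matching y values: 0 (1 points).
  x = 5: rhs = 4, matching y values: 2, 9 (2 points).
  x = 6: rhs = 5, matching y values: 4, 7 (2 points).
  x = 7: rhs = 9, matching y values: 3, 8 (2 points).
  x = 8: rhs = 0, matching y values: 0 (1 points).
  x = 9: rhs = 6, matching y values: none (0 points).
  x = 10: rhs = 0, matching y values: 0 (1 points).
Total affine count: 15.
Full point count |E(F_11)| = 15 + 1 = 16.
Hasse bound: |16 − (11+1)| = |4| = 4 ≤ 2√11 ≈ 6.6332 ✓.


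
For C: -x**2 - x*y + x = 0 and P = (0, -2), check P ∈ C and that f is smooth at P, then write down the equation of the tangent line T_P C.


Tangent line at P: 3*x = 0.

Step 1: f(0, -2) = 0, so P lies on C.
Step 2: partial derivatives
  f_x(x, y) = -2*x - y + 1, f_y(x, y) = -x.
  f_x(P) = 3, f_y(P) = 0 (gradient nonzero, so P is smooth).
Step 3: tangent line at P: 3·(x − 0) + 0·(y − -2) = 0.
Expanding: 3*x = 0.


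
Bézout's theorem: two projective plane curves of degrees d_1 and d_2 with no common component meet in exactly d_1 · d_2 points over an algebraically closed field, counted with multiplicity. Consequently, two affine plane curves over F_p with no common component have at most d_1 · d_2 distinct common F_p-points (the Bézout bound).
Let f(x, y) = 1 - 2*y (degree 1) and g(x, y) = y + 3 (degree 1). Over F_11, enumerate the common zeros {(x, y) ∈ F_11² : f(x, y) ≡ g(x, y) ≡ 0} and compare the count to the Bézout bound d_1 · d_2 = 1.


Common zeros: ∅; count = 0; Bézout bound = 1.

deg(f) = 1, deg(g) = 1, so Bézout bound = 1.
Scan x ∈ F_11. For each x, list the y ∈ F_11 with f(x, y) ≡ 0 and those with g(x, y) ≡ 0 (mod 11); the common zeros in that column are the intersection.
  x = 0: f ≡ 0 at y ∈ {6}; g ≡ 0 at y ∈ {8}; common: ∅.
  x = 1: f ≡ 0 at y ∈ {6}; g ≡ 0 at y ∈ {8}; common: ∅.
  x = 2: f ≡ 0 at y ∈ {6}; g ≡ 0 at y ∈ {8}; common: ∅.
  x = 3: f ≡ 0 at y ∈ {6}; g ≡ 0 at y ∈ {8}; common: ∅.
  x = 4: f ≡ 0 at y ∈ {6}; g ≡ 0 at y ∈ {8}; common: ∅.
  x = 5: f ≡ 0 at y ∈ {6}; g ≡ 0 at y ∈ {8}; common: ∅.
  x = 6: f ≡ 0 at y ∈ {6}; g ≡ 0 at y ∈ {8}; common: ∅.
  x = 7: f ≡ 0 at y ∈ {6}; g ≡ 0 at y ∈ {8}; common: ∅.
  x = 8: f ≡ 0 at y ∈ {6}; g ≡ 0 at y ∈ {8}; common: ∅.
  x = 9: f ≡ 0 at y ∈ {6}; g ≡ 0 at y ∈ {8}; common: ∅.
  x = 10: f ≡ 0 at y ∈ {6}; g ≡ 0 at y ∈ {8}; common: ∅.
Collecting: common zeros = ∅, so the count is 0.
Comparison with the Bézout bound: 0 ≤ 1 = deg(f)·deg(g), as expected for curves with no common component (the affine F_11-count falls short of the bound because intersections may lie at infinity, over extension fields, or carry multiplicity).


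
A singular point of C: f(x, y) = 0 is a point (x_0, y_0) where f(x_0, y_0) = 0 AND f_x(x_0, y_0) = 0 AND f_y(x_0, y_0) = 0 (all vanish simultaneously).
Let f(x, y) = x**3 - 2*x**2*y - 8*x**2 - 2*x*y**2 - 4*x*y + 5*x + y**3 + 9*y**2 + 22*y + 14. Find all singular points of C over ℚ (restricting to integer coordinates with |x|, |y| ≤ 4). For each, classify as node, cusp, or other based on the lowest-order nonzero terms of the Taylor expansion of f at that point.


Singular points: {(1, -2)}; classification: node.

Compute partial derivatives:
  f_x = 3*x**2 - 4*x*y - 16*x - 2*y**2 - 4*y + 5.
  f_y = -2*x**2 - 4*x*y - 4*x + 3*y**2 + 18*y + 22.
Scan x_0 ∈ {−4, ..., 4}. For each x_0, f_y(x_0, y) is a polynomial in y; find its integer roots y ∈ {−4, ..., 4}, then test f_x and f at those candidates.
  x = -4: f_y(-4, y) = 3*y**2 + 34*y + 6; no integer root y with |y| ≤ 4.
  x = -3: f_y(-3, y) = 3*y**2 + 30*y + 16; no integer root y with |y| ≤ 4.
  x = -2: f_y(-2, y) = 3*y**2 + 26*y + 22; no integer root y with |y| ≤ 4.
  x = -1: f_y(-1, y) = 3*y**2 + 22*y + 24; no integer root y with |y| ≤ 4.
  x = 0: f_y(0, y) = 3*y**2 + 18*y + 22; no integer root y with |y| ≤ 4.
  x = 1: f_y(1, y) = 3*y**2 + 14*y + 16; vanishes at y ∈ {-2}. (1, -2): f_x = 0, f = 0 — SINGULAR.
  x = 2: f_y(2, y) = 3*y**2 + 10*y + 6; no integer root y with |y| ≤ 4.
  x = 3: f_y(3, y) = 3*y**2 + 6*y - 8; no integer root y with |y| ≤ 4.
  x = 4: f_y(4, y) = 3*y**2 + 2*y - 26; no integer root y with |y| ≤ 4.
Only singular point on the grid: (1, -2).
Classify: substitute x = 1 + u, y = -2 + v and expand: f = u**3 - 2*u**2*v - u**2 - 2*u*v**2 + v**3 + v**2.
No constant or linear terms (consistent with a singular point). Quadratic part: -u**2 + v**2. Cubic part: u**3 - 2*u**2*v - 2*u*v**2 + v**3.
The quadratic part v**2 - u**2 = (v − u)(v + u) splits into two distinct linear factors, so there are two distinct tangent lines y − -2 = ±(x − 1) — this is a node (ordinary double point).
Classification: node.


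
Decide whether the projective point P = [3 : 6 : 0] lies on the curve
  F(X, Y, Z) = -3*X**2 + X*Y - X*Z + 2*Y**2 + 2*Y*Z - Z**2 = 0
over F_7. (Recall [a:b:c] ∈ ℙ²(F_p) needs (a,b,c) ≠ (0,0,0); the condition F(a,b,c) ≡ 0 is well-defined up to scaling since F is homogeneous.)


F(3,6,0) ≡ 0 (mod 7); P is on the curve.

Evaluate F(3, 6, 0) term-by-term (mod 7).
  -3*X**2 ↦ -3·9·1·1 = -27
  X*Y ↦ 1·3·6·1 = 18
  -X*Z ↦ -1·3·1·0 = 0
  2*Y**2 ↦ 2·1·36·1 = 72
  2*Y*Z ↦ 2·1·6·0 = 0
  -Z**2 ↦ -1·1·1·0 = 0
Sum: F(3, 6, 0) = (-27) + (18) + (0) + (72) + (0) + (0) = 63.
Reducing mod 7: 63 ≡ 0 (mod 7).
Since F(a, b, c) ≡ 0 (mod 7), P lies on the curve.


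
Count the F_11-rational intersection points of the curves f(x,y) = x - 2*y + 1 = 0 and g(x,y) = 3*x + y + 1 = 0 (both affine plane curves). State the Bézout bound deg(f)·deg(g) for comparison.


Common zeros: {(9, 5)}; count = 1; Bézout bound = 1.

deg(f) = 1, deg(g) = 1, so Bézout bound = 1.
Scan x ∈ F_11. For each x, list the y ∈ F_11 with f(x, y) ≡ 0 and those with g(x, y) ≡ 0 (mod 11); the common zeros in that column are the intersection.
  x = 0: f ≡ 0 at y ∈ {6}; g ≡ 0 at y ∈ {10}; common: ∅.
  x = 1: f ≡ 0 at y ∈ {1}; g ≡ 0 at y ∈ {7}; common: ∅.
  x = 2: f ≡ 0 at y ∈ {7}; g ≡ 0 at y ∈ {4}; common: ∅.
  x = 3: f ≡ 0 at y ∈ {2}; g ≡ 0 at y ∈ {1}; common: ∅.
  x = 4: f ≡ 0 at y ∈ {8}; g ≡ 0 at y ∈ {9}; common: ∅.
  x = 5: f ≡ 0 at y ∈ {3}; g ≡ 0 at y ∈ {6}; common: ∅.
  x = 6: f ≡ 0 at y ∈ {9}; g ≡ 0 at y ∈ {3}; common: ∅.
  x = 7: f ≡ 0 at y ∈ {4}; g ≡ 0 at y ∈ {0}; common: ∅.
  x = 8: f ≡ 0 at y ∈ {10}; g ≡ 0 at y ∈ {8}; common: ∅.
  x = 9: f ≡ 0 at y ∈ {5}; g ≡ 0 at y ∈ {5}; common: {5}.
  x = 10: f ≡ 0 at y ∈ {0}; g ≡ 0 at y ∈ {2}; common: ∅.
Collecting: common zeros = {(9, 5)}, so the count is 1.
Comparison with the Bézout bound: 1 ≤ 1 = deg(f)·deg(g), as expected for curves with no common component (the bound is attained).


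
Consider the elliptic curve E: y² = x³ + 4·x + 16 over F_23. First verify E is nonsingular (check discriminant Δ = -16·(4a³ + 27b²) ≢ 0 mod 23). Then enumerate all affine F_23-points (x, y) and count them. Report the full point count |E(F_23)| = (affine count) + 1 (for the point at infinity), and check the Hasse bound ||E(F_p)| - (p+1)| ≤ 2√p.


Affine points = {(0, 4), (0, 19), (2, 3), (2, 20), (3, 3), (3, 20), (4, 2), (4, 21), (5, 0), (6, 7), (6, 16), (8, 10), (8, 13), (15, 1), (15, 22), (16, 6), (16, 17), (17, 11), (17, 12), (18, 3), (18, 20), (20, 0), (21, 0)}; affine count = 23; |E(F_23)| = 24.

Discriminant check: Δ ∝ 4a³ + 27b² = 4·4³ + 27·16² = 4·64 + 27·256 ≡ 15 (mod 23). Nonzero ⇒ E is nonsingular.
For each x ∈ F_23, compute rhs = x³ + 4·x + 16 mod 23, then count y ∈ F_23 with y² ≡ rhs.
  x = 0: rhs = 16, matching y values: 4, 19 (2 points).
  x = 1: rhs = 21, matching y values: none (0 points).
  x = 2: rhs = 9, matching y values: 3, 20 (2 points).
  x = 3: rhs = 9, matching y values: 3, 20 (2 points).
  x = 4: rhs = 4, matching y values: 2, 21 (2 points).
  x = 5: rhs = 0, matching y values: 0 (1 points).
  x = 6: rhs = 3, matching y values: 7, 16 (2 points).
  x = 7: rhs = 19, matching y values: none (0 points).
  x = 8: rhs = 8, matching y values: 10, 13 (2 points).
  x = 9: rhs = 22, matching y values: none (0 points).
  x = 10: rhs = 21, matching y values: none (0 points).
  x = 11: rhs = 11, matching y values: none (0 points).
  x = 12: rhs = 21, matching y values: none (0 points).
  x = 13: rhs = 11, matching y values: none (0 points).
  x = 14: rhs = 10, matching y values: none (0 points).
  x = 15: rhs = 1, matching y values: 1, 22 (2 points).
  x = 16: rhs = 13, matching y values: 6, 17 (2 points).
  x = 17: rhs = 6, matching y values: 11, 12 (2 points).
  x = 18: rhs = 9, matching y values: 3, 20 (2 points).
  x = 19: rhs = 5, matching y values: none (0 points).
  x = 20: rhs = 0, matching y values: 0 (1 points).
  x = 21: rhs = 0, matching y values: 0 (1 points).
  x = 22: rhs = 11, matching y values: none (0 points).
Total affine count: 23.
Full point count |E(F_23)| = 23 + 1 = 24.
Hasse bound: |24 − (23+1)| = |0| = 0 ≤ 2√23 ≈ 9.5917 ✓.


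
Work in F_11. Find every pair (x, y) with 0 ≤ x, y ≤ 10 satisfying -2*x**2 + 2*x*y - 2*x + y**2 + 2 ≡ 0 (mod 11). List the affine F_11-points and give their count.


Affine F_11-points: {(0, 3), (0, 8), (1, 4), (1, 5), (2, 3), (2, 4), (3, 0), (3, 5), (7, 0), (7, 8)}; count = 10.

For each of the 121 pairs (x, y) ∈ F_11², evaluate f(x, y) mod 11. Record the zeros.
  x = 0: [0↦2, 1↦3, 2↦6, 3↦0, 4↦7, 5↦5, 6↦5, 7↦7, 8↦0, 9↦6, 10↦3]  zeros at y ∈ {3, 8}
  x = 1: [0↦9, 1↦1, 2↦6, 3↦2, 4↦0, 5↦0, 6↦2, 7↦6, 8↦1, 9↦9, 10↦8]  zeros at y ∈ {4, 5}
  x = 2: [0↦1, 1↦6, 2↦2, 3↦0, 4↦0, 5↦2, 6↦6, 7↦1, 8↦9, 9↦8, 10↦9]  zeros at y ∈ {3, 4}
  x = 3: [0↦0, 1↦7, 2↦5, 3↦5, 4↦7, 5↦0, 6↦6, 7↦3, 8↦2, 9↦3, 10↦6]  zeros at y ∈ {0, 5}
  x = 4: [0↦6, 1↦4, 2↦4, 3↦6, 4↦10, 5↦5, 6↦2, 7↦1, 8↦2, 9↦5, 10↦10]  zeros at y ∈ ∅
  x = 5: [0↦8, 1↦8, 2↦10, 3↦3, 4↦9, 5↦6, 6↦5, 7↦6, 8↦9, 9↦3, 10↦10]  zeros at y ∈ ∅
  x = 6: [0↦6, 1↦8, 2↦1, 3↦7, 4↦4, 5↦3, 6↦4, 7↦7, 8↦1, 9↦8, 10↦6]  zeros at y ∈ ∅
  x = 7: [0↦0, 1↦4, 2↦10, 3↦7, 4↦6, 5↦7, 6↦10, 7↦4, 8↦0, 9↦9, 10↦9]  zeros at y ∈ {0, 8}
  x = 8: [0↦1, 1↦7, 2↦4, 3↦3, 4↦4, 5↦7, 6↦1, 7↦8, 8↦6, 9↦6, 10↦8]  zeros at y ∈ ∅
  x = 9: [0↦9, 1↦6, 2↦5, 3↦6, 4↦9, 5↦3, 6↦10, 7↦8, 8↦8, 9↦10, 10↦3]  zeros at y ∈ ∅
  x = 10: [0↦2, 1↦1, 2↦2, 3↦5, 4↦10, 5↦6, 6↦4, 7↦4, 8↦6, 9↦10, 10↦5]  zeros at y ∈ ∅
Collecting zeros: affine points = {(0, 3), (0, 8), (1, 4), (1, 5), (2, 3), (2, 4), (3, 0), (3, 5), (7, 0), (7, 8)}.
Total count |C(F_11)_aff| = 10.


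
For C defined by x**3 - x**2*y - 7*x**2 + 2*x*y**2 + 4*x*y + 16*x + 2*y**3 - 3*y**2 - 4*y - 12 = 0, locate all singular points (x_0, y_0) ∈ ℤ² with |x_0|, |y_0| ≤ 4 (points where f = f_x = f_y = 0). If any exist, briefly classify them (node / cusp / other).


Singular points: {(2, 0)}; classification: node.

Compute partial derivatives:
  f_x = 3*x**2 - 2*x*y - 14*x + 2*y**2 + 4*y + 16.
  f_y = -x**2 + 4*x*y + 4*x + 6*y**2 - 6*y - 4.
Scan x_0 ∈ {−4, ..., 4}. For each x_0, f_y(x_0, y) is a polynomial in y; find its integer roots y ∈ {−4, ..., 4}, then test f_x and f at those candidates.
  x = -4: f_y(-4, y) = 6*y**2 - 22*y - 36; no integer root y with |y| ≤ 4.
  x = -3: f_y(-3, y) = 6*y**2 - 18*y - 25; no integer root y with |y| ≤ 4.
  x = -2: f_y(-2, y) = 6*y**2 - 14*y - 16; no integer root y with |y| ≤ 4.
  x = -1: f_y(-1, y) = 6*y**2 - 10*y - 9; no integer root y with |y| ≤ 4.
  x = 0: f_y(0, y) = 6*y**2 - 6*y - 4; no integer root y with |y| ≤ 4.
  x = 1: f_y(1, y) = 6*y**2 - 2*y - 1; no integer root y with |y| ≤ 4.
  x = 2: f_y(2, y) = 6*y**2 + 2*y; vanishes at y ∈ {0}. (2, 0): f_x = 0, f = 0 — SINGULAR.
  x = 3: f_y(3, y) = 6*y**2 + 6*y - 1; no integer root y with |y| ≤ 4.
  x = 4: f_y(4, y) = 6*y**2 + 10*y - 4; vanishes at y ∈ {-2}. (4, -2): f_x = 24 ≠ 0.
Only singular point on the grid: (2, 0).
Classify: substitute x = 2 + u, y = 0 + v and expand: f = u**3 - u**2*v - u**2 + 2*u*v**2 + 2*v**3 + v**2.
No constant or linear terms (consistent with a singular point). Quadratic part: -u**2 + v**2. Cubic part: u**3 - u**2*v + 2*u*v**2 + 2*v**3.
The quadratic part v**2 - u**2 = (v − u)(v + u) splits into two distinct linear factors, so there are two distinct tangent lines y − 0 = ±(x − 2) — this is a node (ordinary double point).
Classification: node.


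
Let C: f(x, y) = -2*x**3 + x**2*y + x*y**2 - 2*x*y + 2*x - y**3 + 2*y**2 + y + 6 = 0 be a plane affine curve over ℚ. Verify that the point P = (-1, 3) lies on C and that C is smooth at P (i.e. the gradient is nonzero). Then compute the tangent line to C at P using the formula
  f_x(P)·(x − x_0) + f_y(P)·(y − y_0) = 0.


Tangent line at P: -7*x - 17*y + 44 = 0.

Step 1: f(-1, 3) = 0, so P lies on C.
Step 2: partial derivatives
  f_x(x, y) = -6*x**2 + 2*x*y + y**2 - 2*y + 2, f_y(x, y) = x**2 + 2*x*y - 2*x - 3*y**2 + 4*y + 1.
  f_x(P) = -7, f_y(P) = -17 (gradient nonzero, so P is smooth).
Step 3: tangent line at P: -7·(x − -1) + -17·(y − 3) = 0.
Expanding: -7*x - 17*y + 44 = 0.


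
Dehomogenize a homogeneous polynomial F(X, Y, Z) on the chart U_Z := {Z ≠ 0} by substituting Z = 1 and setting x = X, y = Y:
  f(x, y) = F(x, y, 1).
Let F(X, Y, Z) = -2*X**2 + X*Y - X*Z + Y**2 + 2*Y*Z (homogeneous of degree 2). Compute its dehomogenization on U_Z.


f(x, y) = -2*x**2 + x*y - x + y**2 + 2*y

On U_Z we set Z = 1. Each monomial c·X^i·Y^j·Z^k in F becomes c·x^i·y^j·1^k = c·x^i·y^j.
Substituting Z = 1: F(X, Y, 1) = -2*x**2 + x*y - x + y**2 + 2*y.
Note: deg(f) ≤ deg(F) = 2; strict inequality happens when F is divisible by Z (lost terms).


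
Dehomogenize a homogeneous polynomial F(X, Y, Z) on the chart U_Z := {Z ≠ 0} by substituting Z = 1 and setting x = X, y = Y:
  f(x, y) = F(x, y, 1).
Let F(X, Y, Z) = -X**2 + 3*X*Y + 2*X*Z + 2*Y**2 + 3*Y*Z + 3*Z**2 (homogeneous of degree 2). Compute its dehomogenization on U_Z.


f(x, y) = -x**2 + 3*x*y + 2*x + 2*y**2 + 3*y + 3

On U_Z we set Z = 1. Each monomial c·X^i·Y^j·Z^k in F becomes c·x^i·y^j·1^k = c·x^i·y^j.
Substituting Z = 1: F(X, Y, 1) = -x**2 + 3*x*y + 2*x + 2*y**2 + 3*y + 3.
Note: deg(f) ≤ deg(F) = 2; strict inequality happens when F is divisible by Z (lost terms).


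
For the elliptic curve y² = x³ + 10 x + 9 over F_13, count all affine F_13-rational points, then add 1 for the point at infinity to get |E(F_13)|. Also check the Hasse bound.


Affine points = {(0, 3), (0, 10), (3, 1), (3, 12), (4, 3), (4, 10), (6, 5), (6, 8), (8, 4), (8, 9), (9, 3), (9, 10), (10, 2), (10, 11)}; affine count = 14; |E(F_13)| = 15.

Discriminant check: Δ ∝ 4a³ + 27b² = 4·10³ + 27·9² = 4·1000 + 27·81 ≡ 12 (mod 13). Nonzero ⇒ E is nonsingular.
For each x ∈ F_13, compute rhs = x³ + 10·x + 9 mod 13, then count y ∈ F_13 with y² ≡ rhs.
  x = 0: rhs = 9, matching y values: 3, 10 (2 points).
  x = 1: rhs = 7, matching y values: none (0 points).
  x = 2: rhs = 11, matching y values: none (0 points).
  x = 3: rhs = 1, matching y values: 1, 12 (2 points).
  x = 4: rhs = 9, matching y values: 3, 10 (2 points).
  x = 5: rhs = 2, matching y values: none (0 points).
  x = 6: rhs = 12, matching y values: 5, 8 (2 points).
  x = 7: rhs = 6, matching y values: none (0 points).
  x = 8: rhs = 3, matching y values: 4, 9 (2 points).
  x = 9: rhs = 9, matching y values: 3, 10 (2 points).
  x = 10: rhs = 4, matching y values: 2, 11 (2 points).
  x = 11: rhs = 7, matching y values: none (0 points).
  x = 12: rhs = 11, matching y values: none (0 points).
Total affine count: 14.
Full point count |E(F_13)| = 14 + 1 = 15.
Hasse bound: |15 − (13+1)| = |1| = 1 ≤ 2√13 ≈ 7.2111 ✓.


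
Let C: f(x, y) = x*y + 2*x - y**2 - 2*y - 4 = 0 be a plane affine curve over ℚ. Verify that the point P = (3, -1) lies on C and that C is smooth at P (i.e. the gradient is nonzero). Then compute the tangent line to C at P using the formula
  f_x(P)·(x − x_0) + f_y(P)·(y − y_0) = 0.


Tangent line at P: x + 3*y = 0.

Step 1: f(3, -1) = 0, so P lies on C.
Step 2: partial derivatives
  f_x(x, y) = y + 2, f_y(x, y) = x - 2*y - 2.
  f_x(P) = 1, f_y(P) = 3 (gradient nonzero, so P is smooth).
Step 3: tangent line at P: 1·(x − 3) + 3·(y − -1) = 0.
Expanding: x + 3*y = 0.


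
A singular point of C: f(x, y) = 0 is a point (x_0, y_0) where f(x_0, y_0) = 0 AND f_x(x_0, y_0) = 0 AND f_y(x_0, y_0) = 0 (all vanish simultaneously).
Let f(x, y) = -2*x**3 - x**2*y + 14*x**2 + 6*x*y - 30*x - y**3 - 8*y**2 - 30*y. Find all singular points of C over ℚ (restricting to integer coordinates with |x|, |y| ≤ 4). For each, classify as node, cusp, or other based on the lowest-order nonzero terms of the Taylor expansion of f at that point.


Singular points: {(3, -3)}; classification: node.

Compute partial derivatives:
  f_x = -6*x**2 - 2*x*y + 28*x + 6*y - 30.
  f_y = -x**2 + 6*x - 3*y**2 - 16*y - 30.
Scan x_0 ∈ {−4, ..., 4}. For each x_0, f_y(x_0, y) is a polynomial in y; find its integer roots y ∈ {−4, ..., 4}, then test f_x and f at those candidates.
  x = -4: f_y(-4, y) = -3*y**2 - 16*y - 70; no integer root y with |y| ≤ 4.
  x = -3: f_y(-3, y) = -3*y**2 - 16*y - 57; no integer root y with |y| ≤ 4.
  x = -2: f_y(-2, y) = -3*y**2 - 16*y - 46; no integer root y with |y| ≤ 4.
  x = -1: f_y(-1, y) = -3*y**2 - 16*y - 37; no integer root y with |y| ≤ 4.
  x = 0: f_y(0, y) = -3*y**2 - 16*y - 30; no integer root y with |y| ≤ 4.
  x = 1: f_y(1, y) = -3*y**2 - 16*y - 25; no integer root y with |y| ≤ 4.
  x = 2: f_y(2, y) = -3*y**2 - 16*y - 22; no integer root y with |y| ≤ 4.
  x = 3: f_y(3, y) = -3*y**2 - 16*y - 21; vanishes at y ∈ {-3}. (3, -3): f_x = 0, f = 0 — SINGULAR.
  x = 4: f_y(4, y) = -3*y**2 - 16*y - 22; no integer root y with |y| ≤ 4.
Only singular point on the grid: (3, -3).
Classify: substitute x = 3 + u, y = -3 + v and expand: f = -2*u**3 - u**2*v - u**2 - v**3 + v**2.
No constant or linear terms (consistent with a singular point). Quadratic part: -u**2 + v**2. Cubic part: -2*u**3 - u**2*v - v**3.
The quadratic part v**2 - u**2 = (v − u)(v + u) splits into two distinct linear factors, so there are two distinct tangent lines y − -3 = ±(x − 3) — this is a node (ordinary double point).
Classification: node.


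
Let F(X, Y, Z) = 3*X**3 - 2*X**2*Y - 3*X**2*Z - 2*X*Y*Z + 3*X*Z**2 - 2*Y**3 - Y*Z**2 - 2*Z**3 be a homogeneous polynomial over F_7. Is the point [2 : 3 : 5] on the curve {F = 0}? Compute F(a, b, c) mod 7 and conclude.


F(2,3,5) ≡ 1 (mod 7); P is NOT on the curve.

Evaluate F(2, 3, 5) term-by-term (mod 7).
  3*X**3 ↦ 3·8·1·1 = 24
  -2*X**2*Y ↦ -2·4·3·1 = -24
  -3*X**2*Z ↦ -3·4·1·5 = -60
  -2*X*Y*Z ↦ -2·2·3·5 = -60
  3*X*Z**2 ↦ 3·2·1·25 = 150
  -2*Y**3 ↦ -2·1·27·1 = -54
  -Y*Z**2 ↦ -1·1·3·25 = -75
  -2*Z**3 ↦ -2·1·1·125 = -250
Sum: F(2, 3, 5) = (24) + (-24) + (-60) + (-60) + (150) + (-54) + (-75) + (-250) = -349.
Reducing mod 7: -349 ≡ 1 (mod 7).
Since F(a, b, c) ≡ 1 ≠ 0 (mod 7), P does NOT lie on the curve.


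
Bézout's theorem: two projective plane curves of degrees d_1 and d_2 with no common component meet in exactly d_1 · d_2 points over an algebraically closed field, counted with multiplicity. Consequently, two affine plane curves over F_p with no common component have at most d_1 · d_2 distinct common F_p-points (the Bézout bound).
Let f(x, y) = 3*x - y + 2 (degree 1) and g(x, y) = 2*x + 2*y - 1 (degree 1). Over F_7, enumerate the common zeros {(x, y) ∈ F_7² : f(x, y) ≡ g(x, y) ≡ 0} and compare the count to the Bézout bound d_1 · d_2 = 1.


Common zeros: {(4, 0)}; count = 1; Bézout bound = 1.

deg(f) = 1, deg(g) = 1, so Bézout bound = 1.
Scan x ∈ F_7. For each x, list the y ∈ F_7 with f(x, y) ≡ 0 and those with g(x, y) ≡ 0 (mod 7); the common zeros in that column are the intersection.
  x = 0: f ≡ 0 at y ∈ {2}; g ≡ 0 at y ∈ {4}; common: ∅.
  x = 1: f ≡ 0 at y ∈ {5}; g ≡ 0 at y ∈ {3}; common: ∅.
  x = 2: f ≡ 0 at y ∈ {1}; g ≡ 0 at y ∈ {2}; common: ∅.
  x = 3: f ≡ 0 at y ∈ {4}; g ≡ 0 at y ∈ {1}; common: ∅.
  x = 4: f ≡ 0 at y ∈ {0}; g ≡ 0 at y ∈ {0}; common: {0}.
  x = 5: f ≡ 0 at y ∈ {3}; g ≡ 0 at y ∈ {6}; common: ∅.
  x = 6: f ≡ 0 at y ∈ {6}; g ≡ 0 at y ∈ {5}; common: ∅.
Collecting: common zeros = {(4, 0)}, so the count is 1.
Comparison with the Bézout bound: 1 ≤ 1 = deg(f)·deg(g), as expected for curves with no common component (the bound is attained).


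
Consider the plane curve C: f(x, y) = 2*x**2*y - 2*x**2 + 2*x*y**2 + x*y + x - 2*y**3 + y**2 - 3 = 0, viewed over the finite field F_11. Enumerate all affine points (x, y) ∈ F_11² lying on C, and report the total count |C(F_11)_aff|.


Affine F_11-points: {(0, 10), (1, 1), (1, 3), (4, 6), (5, 4), (6, 5), (6, 8), (6, 10), (7, 8), (9, 4), (9, 5), (9, 6), (10, 3)}; count = 13.

For each of the 121 pairs (x, y) ∈ F_11², evaluate f(x, y) mod 11. Record the zeros.
  x = 0: [0↦8, 1↦7, 2↦7, 3↦7, 4↦6, 5↦3, 6↦8, 7↦9, 8↦5, 9↦6, 10↦0]  zeros at y ∈ {10}
  x = 1: [0↦7, 1↦0, 2↦9, 3↦0, 4↦5, 5↦1, 6↦9, 7↦6, 8↦2, 9↦7, 10↦9]  zeros at y ∈ {1, 3}
  x = 2: [0↦2, 1↦4, 2↦4, 3↦1, 4↦5, 5↦4, 6↦8, 7↦5, 8↦5, 9↦7, 10↦10]  zeros at y ∈ ∅
  x = 3: [0↦4, 1↦8, 2↦3, 3↦10, 4↦6, 5↦1, 6↦5, 7↦6, 8↦3, 9↦6, 10↦3]  zeros at y ∈ ∅
  x = 4: [0↦2, 1↦1, 2↦6, 3↦5, 4↦8, 5↦3, 6↦0, 7↦9, 8↦7, 9↦4, 10↦10]  zeros at y ∈ {6}
  x = 5: [0↦7, 1↦5, 2↦2, 3↦8, 4↦0, 5↦10, 6↦4, 7↦3, 8↦6, 9↦1, 10↦9]  zeros at y ∈ {4}
  x = 6: [0↦8, 1↦9, 2↦2, 3↦8, 4↦4, 5↦0, 6↦6, 7↦10, 8↦0, 9↦8, 10↦0]  zeros at y ∈ {5, 8, 10}
  x = 7: [0↦5, 1↦2, 2↦6, 3↦5, 4↦9, 5↦6, 6↦6, 7↦8, 8↦0, 9↦3, 10↦5]  zeros at y ∈ {8}
  x = 8: [0↦9, 1↦6, 2↦3, 3↦10, 4↦4, 5↦6, 6↦4, 7↦8, 8↦6, 9↦8, 10↦2]  zeros at y ∈ ∅
  x = 9: [0↦9, 1↦10, 2↦4, 3↦1, 4↦0, 5↦0, 6↦0, 7↦10, 8↦7, 9↦1, 10↦2]  zeros at y ∈ {4, 5, 6}
  x = 10: [0↦5, 1↦3, 2↦9, 3↦0, 4↦8, 5↦10, 6↦5, 7↦3, 8↦3, 9↦4, 10↦5]  zeros at y ∈ {3}
Collecting zeros: affine points = {(0, 10), (1, 1), (1, 3), (4, 6), (5, 4), (6, 5), (6, 8), (6, 10), (7, 8), (9, 4), (9, 5), (9, 6), (10, 3)}.
Total count |C(F_11)_aff| = 13.


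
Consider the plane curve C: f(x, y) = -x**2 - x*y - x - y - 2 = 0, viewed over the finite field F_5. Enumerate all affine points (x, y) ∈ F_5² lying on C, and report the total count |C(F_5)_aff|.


Affine F_5-points: {(0, 3), (1, 3), (2, 4), (3, 4)}; count = 4.

For each of the 25 pairs (x, y) ∈ F_5², evaluate f(x, y) mod 5. Record the zeros.
  x = 0: [0↦3, 1↦2, 2↦1, 3↦0, 4↦4]  zeros at y ∈ {3}
  x = 1: [0↦1, 1↦4, 2↦2, 3↦0, 4↦3]  zeros at y ∈ {3}
  x = 2: [0↦2, 1↦4, 2↦1, 3↦3, 4↦0]  zeros at y ∈ {4}
  x = 3: [0↦1, 1↦2, 2↦3, 3↦4, 4↦0]  zeros at y ∈ {4}
  x = 4: [0↦3, 1↦3, 2↦3, 3↦3, 4↦3]  zeros at y ∈ ∅
Collecting zeros: affine points = {(0, 3), (1, 3), (2, 4), (3, 4)}.
Total count |C(F_5)_aff| = 4.


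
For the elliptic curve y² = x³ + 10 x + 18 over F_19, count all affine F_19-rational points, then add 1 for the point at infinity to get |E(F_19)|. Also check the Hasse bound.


Affine points = {(6, 3), (6, 16), (9, 1), (9, 18), (10, 4), (10, 15), (12, 2), (12, 17), (15, 3), (15, 16), (17, 3), (17, 16), (18, 8), (18, 11)}; affine count = 14; |E(F_19)| = 15.

Discriminant check: Δ ∝ 4a³ + 27b² = 4·10³ + 27·18² = 4·1000 + 27·324 ≡ 18 (mod 19). Nonzero ⇒ E is nonsingular.
For each x ∈ F_19, compute rhs = x³ + 10·x + 18 mod 19, then count y ∈ F_19 with y² ≡ rhs.
  x = 0: rhs = 18, matching y values: none (0 points).
  x = 1: rhs = 10, matching y values: none (0 points).
  x = 2: rhs = 8, matching y values: none (0 points).
  x = 3: rhs = 18, matching y values: none (0 points).
  x = 4: rhs = 8, matching y values: none (0 points).
  x = 5: rhs = 3, matching y values: none (0 points).
  x = 6: rhs = 9, matching y values: 3, 16 (2 points).
  x = 7: rhs = 13, matching y values: none (0 points).
  x = 8: rhs = 2, matching y values: none (0 points).
  x = 9: rhs = 1, matching y values: 1, 18 (2 points).
  x = 10: rhs = 16, matching y values: 4, 15 (2 points).
  x = 11: rhs = 15, matching y values: none (0 points).
  x = 12: rhs = 4, matching y values: 2, 17 (2 points).
  x = 13: rhs = 8, matching y values: none (0 points).
  x = 14: rhs = 14, matching y values: none (0 points).
  x = 15: rhs = 9, matching y values: 3, 16 (2 points).
  x = 16: rhs = 18, matching y values: none (0 points).
  x = 17: rhs = 9, matching y values: 3, 16 (2 points).
  x = 18: rhs = 7, matching y values: 8, 11 (2 points).
Total affine count: 14.
Full point count |E(F_19)| = 14 + 1 = 15.
Hasse bound: |15 − (19+1)| = |-5| = 5 ≤ 2√19 ≈ 8.7178 ✓.


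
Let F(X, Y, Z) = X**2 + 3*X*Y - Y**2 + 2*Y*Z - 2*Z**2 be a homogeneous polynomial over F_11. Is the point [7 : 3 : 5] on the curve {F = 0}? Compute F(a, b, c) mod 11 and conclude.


F(7,3,5) ≡ 6 (mod 11); P is NOT on the curve.

Evaluate F(7, 3, 5) term-by-term (mod 11).
  X**2 ↦ 1·49·1·1 = 49
  3*X*Y ↦ 3·7·3·1 = 63
  -Y**2 ↦ -1·1·9·1 = -9
  2*Y*Z ↦ 2·1·3·5 = 30
  -2*Z**2 ↦ -2·1·1·25 = -50
Sum: F(7, 3, 5) = (49) + (63) + (-9) + (30) + (-50) = 83.
Reducing mod 11: 83 ≡ 6 (mod 11).
Since F(a, b, c) ≡ 6 ≠ 0 (mod 11), P does NOT lie on the curve.


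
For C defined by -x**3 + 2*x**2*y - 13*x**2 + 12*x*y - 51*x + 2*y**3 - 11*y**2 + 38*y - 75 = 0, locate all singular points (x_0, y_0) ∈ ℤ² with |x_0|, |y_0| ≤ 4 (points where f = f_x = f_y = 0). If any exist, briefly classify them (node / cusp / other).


Singular points: {(-3, 2)}; classification: cusp.

Compute partial derivatives:
  f_x = -3*x**2 + 4*x*y - 26*x + 12*y - 51.
  f_y = 2*x**2 + 12*x + 6*y**2 - 22*y + 38.
Scan x_0 ∈ {−4, ..., 4}. For each x_0, f_y(x_0, y) is a polynomial in y; find its integer roots y ∈ {−4, ..., 4}, then test f_x and f at those candidates.
  x = -4: f_y(-4, y) = 6*y**2 - 22*y + 22; no integer root y with |y| ≤ 4.
  x = -3: f_y(-3, y) = 6*y**2 - 22*y + 20; vanishes at y ∈ {2}. (-3, 2): f_x = 0, f = 0 — SINGULAR.
  x = -2: f_y(-2, y) = 6*y**2 - 22*y + 22; no integer root y with |y| ≤ 4.
  x = -1: f_y(-1, y) = 6*y**2 - 22*y + 28; no integer root y with |y| ≤ 4.
  x = 0: f_y(0, y) = 6*y**2 - 22*y + 38; no integer root y with |y| ≤ 4.
  x = 1: f_y(1, y) = 6*y**2 - 22*y + 52; no integer root y with |y| ≤ 4.
  x = 2: f_y(2, y) = 6*y**2 - 22*y + 70; no integer root y with |y| ≤ 4.
  x = 3: f_y(3, y) = 6*y**2 - 22*y + 92; no integer root y with |y| ≤ 4.
  x = 4: f_y(4, y) = 6*y**2 - 22*y + 118; no integer root y with |y| ≤ 4.
Only singular point on the grid: (-3, 2).
Classify: substitute x = -3 + u, y = 2 + v and expand: f = -u**3 + 2*u**2*v + 2*v**3 + v**2.
No constant or linear terms (consistent with a singular point). Quadratic part: v**2. Cubic part: -u**3 + 2*u**2*v + 2*v**3.
The quadratic part v**2 is a perfect square, so there is a single (double) tangent line v = 0, i.e. y = 2. Restricting the cubic part to that line (v = 0) leaves -u**3 ≠ 0, so f is not divisible by v and the branch is v² ≈ u**3 to lowest order — this is a cusp.
Classification: cusp.


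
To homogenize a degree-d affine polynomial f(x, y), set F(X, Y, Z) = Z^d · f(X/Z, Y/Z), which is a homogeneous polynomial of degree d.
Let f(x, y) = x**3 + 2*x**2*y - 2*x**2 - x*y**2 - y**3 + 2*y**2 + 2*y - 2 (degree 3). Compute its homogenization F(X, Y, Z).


F(X, Y, Z) = X**3 + 2*X**2*Y - 2*X**2*Z - X*Y**2 - Y**3 + 2*Y**2*Z + 2*Y*Z**2 - 2*Z**3

deg(f) = 3.
Substitute x = X/Z, y = Y/Z into f, then multiply by Z^3.
  monomial 1·x^3·y^0 ↦ 1·X^3·Y^0·Z^0.
  monomial 2·x^2·y^1 ↦ 2·X^2·Y^1·Z^0.
  monomial -2·x^2·y^0 ↦ -2·X^2·Y^0·Z^1.
  monomial -1·x^1·y^2 ↦ -1·X^1·Y^2·Z^0.
  monomial -1·x^0·y^3 ↦ -1·X^0·Y^3·Z^0.
  monomial 2·x^0·y^2 ↦ 2·X^0·Y^2·Z^1.
  monomial 2·x^0·y^1 ↦ 2·X^0·Y^1·Z^2.
  monomial -2·x^0·y^0 ↦ -2·X^0·Y^0·Z^3.
Collecting: F(X, Y, Z) = X**3 + 2*X**2*Y - 2*X**2*Z - X*Y**2 - Y**3 + 2*Y**2*Z + 2*Y*Z**2 - 2*Z**3.


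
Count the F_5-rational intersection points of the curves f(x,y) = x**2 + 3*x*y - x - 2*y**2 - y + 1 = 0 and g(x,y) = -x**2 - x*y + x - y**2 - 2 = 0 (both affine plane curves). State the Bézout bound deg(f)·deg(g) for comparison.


Common zeros: ∅; count = 0; Bézout bound = 4.

deg(f) = 2, deg(g) = 2, so Bézout bound = 4.
Scan x ∈ F_5. For each x, list the y ∈ F_5 with f(x, y) ≡ 0 and those with g(x, y) ≡ 0 (mod 5); the common zeros in that column are the intersection.
  x = 0: f ≡ 0 at y ∈ {3, 4}; g ≡ 0 at y ∈ ∅; common: ∅.
  x = 1: f ≡ 0 at y ∈ ∅; g ≡ 0 at y ∈ ∅; common: ∅.
  x = 2: f ≡ 0 at y ∈ {2, 3}; g ≡ 0 at y ∈ ∅; common: ∅.
  x = 3: f ≡ 0 at y ∈ {2}; g ≡ 0 at y ∈ ∅; common: ∅.
  x = 4: f ≡ 0 at y ∈ {4}; g ≡ 0 at y ∈ {3}; common: ∅.
Collecting: common zeros = ∅, so the count is 0.
Comparison with the Bézout bound: 0 ≤ 4 = deg(f)·deg(g), as expected for curves with no common component (the affine F_5-count falls short of the bound because intersections may lie at infinity, over extension fields, or carry multiplicity).


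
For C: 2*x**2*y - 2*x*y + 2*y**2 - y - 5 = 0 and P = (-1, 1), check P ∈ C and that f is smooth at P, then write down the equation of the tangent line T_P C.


Tangent line at P: -6*x + 7*y - 13 = 0.

Step 1: f(-1, 1) = 0, so P lies on C.
Step 2: partial derivatives
  f_x(x, y) = 4*x*y - 2*y, f_y(x, y) = 2*x**2 - 2*x + 4*y - 1.
  f_x(P) = -6, f_y(P) = 7 (gradient nonzero, so P is smooth).
Step 3: tangent line at P: -6·(x − -1) + 7·(y − 1) = 0.
Expanding: -6*x + 7*y - 13 = 0.


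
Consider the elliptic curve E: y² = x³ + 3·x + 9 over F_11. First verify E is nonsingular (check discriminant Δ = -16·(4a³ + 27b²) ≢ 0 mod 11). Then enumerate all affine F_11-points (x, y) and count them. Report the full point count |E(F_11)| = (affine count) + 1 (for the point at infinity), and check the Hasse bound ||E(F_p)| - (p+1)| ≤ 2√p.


Affine points = {(0, 3), (0, 8), (2, 1), (2, 10), (3, 1), (3, 10), (6, 1), (6, 10), (10, 4), (10, 7)}; affine count = 10; |E(F_11)| = 11.

Discriminant check: Δ ∝ 4a³ + 27b² = 4·3³ + 27·9² = 4·27 + 27·81 ≡ 7 (mod 11). Nonzero ⇒ E is nonsingular.
For each x ∈ F_11, compute rhs = x³ + 3·x + 9 mod 11, then count y ∈ F_11 with y² ≡ rhs.
  x = 0: rhs = 9, matching y values: 3, 8 (2 points).
  x = 1: rhs = 2, matching y values: none (0 points).
  x = 2: rhs = 1, matching y values: 1, 10 (2 points).
  x = 3: rhs = 1, matching y values: 1, 10 (2 points).
  x = 4: rhs = 8, matching y values: none (0 points).
  x = 5: rhs = 6, matching y values: none (0 points).
  x = 6: rhs = 1, matching y values: 1, 10 (2 points).
  x = 7: rhs = 10, matching y values: none (0 points).
  x = 8: rhs = 6, matching y values: none (0 points).
  x = 9: rhs = 6, matching y values: none (0 points).
  x = 10: rhs = 5, matching y values: 4, 7 (2 points).
Total affine count: 10.
Full point count |E(F_11)| = 10 + 1 = 11.
Hasse bound: |11 − (11+1)| = |-1| = 1 ≤ 2√11 ≈ 6.6332 ✓.


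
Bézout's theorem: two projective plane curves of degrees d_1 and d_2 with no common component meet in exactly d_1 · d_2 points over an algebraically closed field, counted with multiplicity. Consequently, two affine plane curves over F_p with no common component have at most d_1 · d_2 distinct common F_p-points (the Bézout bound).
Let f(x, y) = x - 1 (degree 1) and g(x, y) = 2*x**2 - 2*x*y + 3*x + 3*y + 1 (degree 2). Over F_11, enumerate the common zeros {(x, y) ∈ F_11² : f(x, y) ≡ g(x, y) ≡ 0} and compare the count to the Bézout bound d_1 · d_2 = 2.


Common zeros: {(1, 5)}; count = 1; Bézout bound = 2.

deg(f) = 1, deg(g) = 2, so Bézout bound = 2.
Scan x ∈ F_11. For each x, list the y ∈ F_11 with f(x, y) ≡ 0 and those with g(x, y) ≡ 0 (mod 11); the common zeros in that column are the intersection.
  x = 0: f ≡ 0 at y ∈ ∅; g ≡ 0 at y ∈ {7}; common: ∅.
  x = 1: f ≡ 0 at y ∈ {0, 1, 2, 3, 4, 5, 6, 7, 8, 9, 10}; g ≡ 0 at y ∈ {5}; common: {5}.
  x = 2: f ≡ 0 at y ∈ ∅; g ≡ 0 at y ∈ {4}; common: ∅.
  x = 3: f ≡ 0 at y ∈ ∅; g ≡ 0 at y ∈ {2}; common: ∅.
  x = 4: f ≡ 0 at y ∈ ∅; g ≡ 0 at y ∈ {9}; common: ∅.
  x = 5: f ≡ 0 at y ∈ ∅; g ≡ 0 at y ∈ {0}; common: ∅.
  x = 6: f ≡ 0 at y ∈ ∅; g ≡ 0 at y ∈ {4}; common: ∅.
  x = 7: f ≡ 0 at y ∈ ∅; g ≡ 0 at y ∈ ∅; common: ∅.
  x = 8: f ≡ 0 at y ∈ ∅; g ≡ 0 at y ∈ {5}; common: ∅.
  x = 9: f ≡ 0 at y ∈ ∅; g ≡ 0 at y ∈ {9}; common: ∅.
  x = 10: f ≡ 0 at y ∈ ∅; g ≡ 0 at y ∈ {0}; common: ∅.
Collecting: common zeros = {(1, 5)}, so the count is 1.
Comparison with the Bézout bound: 1 ≤ 2 = deg(f)·deg(g), as expected for curves with no common component (the affine F_11-count falls short of the bound because intersections may lie at infinity, over extension fields, or carry multiplicity).
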